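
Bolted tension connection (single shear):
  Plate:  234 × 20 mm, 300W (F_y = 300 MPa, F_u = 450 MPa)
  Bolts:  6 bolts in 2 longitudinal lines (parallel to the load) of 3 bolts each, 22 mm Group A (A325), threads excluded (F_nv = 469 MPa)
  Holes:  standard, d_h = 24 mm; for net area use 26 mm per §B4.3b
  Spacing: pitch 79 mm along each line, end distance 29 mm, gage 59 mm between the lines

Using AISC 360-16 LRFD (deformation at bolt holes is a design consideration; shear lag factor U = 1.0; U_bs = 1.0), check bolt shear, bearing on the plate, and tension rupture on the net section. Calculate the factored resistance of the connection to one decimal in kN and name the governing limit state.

802.3 kN (bolt shear governs)

Bolt shear: A_b = π(22)²/4 = 380.13 mm². φR_n = 0.75 × 469 × 380.13 × 6 × 1 = 802.3 kN.
Bearing (20 mm plate, F_u = 450 MPa): end bolts L_c = 29 − 24/2 = 17, R_n = min(1.2×17×20×450, 2.4×22×20×450) = 183.6 kN/bolt; interior L_c = 79 − 24 = 55, R_n = 475.2 kN/bolt. φR_n = 0.75 × (2×183.6 + 4×475.2) = 1701.0 kN.
Tension rupture (net): A_n = (234 − 2×26)×20 = 3640 mm² (U = 1.0, A_e = A_n). φR_n = 0.75 × 450 × 3640 = 1228.5 kN.
Governing: min(802.3, 1701.0, 1228.5) = 802.3 kN → bolt shear.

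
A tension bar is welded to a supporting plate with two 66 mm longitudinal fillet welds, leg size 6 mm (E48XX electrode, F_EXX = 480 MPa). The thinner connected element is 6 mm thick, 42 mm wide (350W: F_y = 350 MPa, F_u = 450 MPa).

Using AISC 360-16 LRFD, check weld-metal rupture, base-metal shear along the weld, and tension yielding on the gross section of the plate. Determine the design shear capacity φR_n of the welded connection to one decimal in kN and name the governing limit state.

79.4 kN (gross-section yield governs)

Weld metal: throat = 0.707×6 = 4.242 mm, L = 2×66 = 132 mm. φR_n = 0.75 × 0.6 × 480 × 4.242 × 132 = 120.9 kN.
Base metal shear (6 mm plate): yield φR_n = 1.0×0.6×350×6×132 = 166.3 kN; rupture φR_n = 0.75×0.6×450×6×132 = 160.4 kN; take 160.4 kN (rupture).
Tension yield (gross): A_g = 42×6 = 252 mm². φR_n = 0.90 × 350 × 252 = 79.4 kN.
Governing: min(120.9, 160.4, 79.4) = 79.4 kN → gross-section yield.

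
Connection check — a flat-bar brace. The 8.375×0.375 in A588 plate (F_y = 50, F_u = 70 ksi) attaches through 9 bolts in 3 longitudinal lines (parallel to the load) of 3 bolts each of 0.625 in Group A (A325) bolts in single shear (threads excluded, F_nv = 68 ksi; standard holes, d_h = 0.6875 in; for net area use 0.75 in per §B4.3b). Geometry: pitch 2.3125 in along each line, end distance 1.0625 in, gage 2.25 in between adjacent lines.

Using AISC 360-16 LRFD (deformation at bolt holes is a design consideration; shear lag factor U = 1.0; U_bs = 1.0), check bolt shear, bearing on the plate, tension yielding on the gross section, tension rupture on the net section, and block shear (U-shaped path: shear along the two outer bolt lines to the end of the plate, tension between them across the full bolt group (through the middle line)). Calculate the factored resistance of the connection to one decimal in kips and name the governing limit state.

120.6 kips (net-section rupture governs)

Bolt shear: A_b = π(0.625)²/4 = 0.3068 in². φR_n = 0.75 × 68 × 0.3068 × 9 × 1 = 140.8 kips.
Bearing (0.375 in plate, F_u = 70 ksi): end bolts L_c = 1.0625 − 0.6875/2 = 0.71875, R_n = min(1.2×0.71875×0.375×70, 2.4×0.625×0.375×70) = 22.641 kips/bolt; interior L_c = 2.3125 − 0.6875 = 1.625, R_n = 39.375 kips/bolt. φR_n = 0.75 × (3×22.641 + 6×39.375) = 228.1 kips.
Tension yield (gross): A_g = 8.375×0.375 = 3.1406 in². φR_n = 0.90 × 50 × 3.1406 = 141.3 kips.
Tension rupture (net): A_n = (8.375 − 3×0.75)×0.375 = 2.2969 in² (U = 1.0, A_e = A_n). φR_n = 0.75 × 70 × 2.2969 = 120.6 kips.
Block shear: shear path 2×[1.0625+2×2.3125] = 2×5.6875 in, A_gv = 4.2656, A_nv = 2×(5.6875 − 2.5×0.75)×0.375 = 2.8594 in²; tension across gage: (4.5 − 2×0.75)×0.375 = 1.125 in². R_n = min(0.6×70×2.8594, 0.6×50×4.2656) + 1.0×70×1.125 = min(120.09, 127.97) + 78.75 = 198.84 kips. φR_n = 0.75 × 198.84 = 149.1 kips.
Governing: min(140.8, 228.1, 141.3, 120.6, 149.1) = 120.6 kips → net-section rupture.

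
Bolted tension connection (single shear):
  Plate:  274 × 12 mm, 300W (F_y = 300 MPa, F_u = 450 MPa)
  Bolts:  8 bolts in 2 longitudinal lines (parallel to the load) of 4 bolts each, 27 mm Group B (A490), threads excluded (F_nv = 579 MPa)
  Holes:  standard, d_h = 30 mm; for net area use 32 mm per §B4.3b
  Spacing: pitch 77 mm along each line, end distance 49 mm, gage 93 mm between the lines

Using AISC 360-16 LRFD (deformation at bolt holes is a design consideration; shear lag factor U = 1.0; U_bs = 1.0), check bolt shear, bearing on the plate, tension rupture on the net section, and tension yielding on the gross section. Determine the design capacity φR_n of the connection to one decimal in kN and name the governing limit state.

Bolt shear: A_b = π(27)²/4 = 572.56 mm². φR_n = 0.75 × 579 × 572.56 × 8 × 1 = 1989.1 kN.
Bearing (12 mm plate, F_u = 450 MPa): end bolts L_c = 49 − 30/2 = 34, R_n = min(1.2×34×12×450, 2.4×27×12×450) = 220.32 kN/bolt; interior L_c = 77 − 30 = 47, R_n = 304.56 kN/bolt. φR_n = 0.75 × (2×220.32 + 6×304.56) = 1701.0 kN.
Tension rupture (net): A_n = (274 − 2×32)×12 = 2520 mm² (U = 1.0, A_e = A_n). φR_n = 0.75 × 450 × 2520 = 850.5 kN.
Tension yield (gross): A_g = 274×12 = 3288 mm². φR_n = 0.90 × 300 × 3288 = 887.8 kN.
Governing: min(1989.1, 1701.0, 850.5, 887.8) = 850.5 kN → net-section rupture.

850.5 kN (net-section rupture governs)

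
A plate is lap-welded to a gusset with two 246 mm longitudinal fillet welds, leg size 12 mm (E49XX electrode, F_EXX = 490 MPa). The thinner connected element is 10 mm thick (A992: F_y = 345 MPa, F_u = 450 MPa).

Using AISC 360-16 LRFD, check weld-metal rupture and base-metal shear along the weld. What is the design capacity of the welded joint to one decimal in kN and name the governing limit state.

920.4 kN (weld metal governs)

Weld metal: throat = 0.707×12 = 8.484 mm, L = 2×246 = 492 mm. φR_n = 0.75 × 0.6 × 490 × 8.484 × 492 = 920.4 kN.
Base metal shear (10 mm plate): yield φR_n = 1.0×0.6×345×10×492 = 1018.4 kN; rupture φR_n = 0.75×0.6×450×10×492 = 996.3 kN; take 996.3 kN (rupture).
Governing: min(920.4, 996.3) = 920.4 kN → weld metal.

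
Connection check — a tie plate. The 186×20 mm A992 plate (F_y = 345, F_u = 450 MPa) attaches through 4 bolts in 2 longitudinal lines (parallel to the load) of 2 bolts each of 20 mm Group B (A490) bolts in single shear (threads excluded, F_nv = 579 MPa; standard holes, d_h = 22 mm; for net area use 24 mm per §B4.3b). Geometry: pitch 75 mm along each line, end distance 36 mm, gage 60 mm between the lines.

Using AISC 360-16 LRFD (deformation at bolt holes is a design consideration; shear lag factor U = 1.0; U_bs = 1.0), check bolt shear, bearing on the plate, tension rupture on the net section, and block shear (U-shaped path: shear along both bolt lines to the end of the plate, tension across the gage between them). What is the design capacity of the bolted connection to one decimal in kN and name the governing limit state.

Bolt shear: A_b = π(20)²/4 = 314.16 mm². φR_n = 0.75 × 579 × 314.16 × 4 × 1 = 545.7 kN.
Bearing (20 mm plate, F_u = 450 MPa): end bolts L_c = 36 − 22/2 = 25, R_n = min(1.2×25×20×450, 2.4×20×20×450) = 270 kN/bolt; interior L_c = 75 − 22 = 53, R_n = 432 kN/bolt. φR_n = 0.75 × (2×270 + 2×432) = 1053.0 kN.
Tension rupture (net): A_n = (186 − 2×24)×20 = 2760 mm² (U = 1.0, A_e = A_n). φR_n = 0.75 × 450 × 2760 = 931.5 kN.
Block shear: shear path 2×[36+1×75] = 2×111 mm, A_gv = 4440, A_nv = 2×(111 − 1.5×24)×20 = 3000 mm²; tension across gage: (60 − 1×24)×20 = 720 mm². R_n = min(0.6×450×3000, 0.6×345×4440) + 1.0×450×720 = min(810, 919.08) + 324 = 1134 kN. φR_n = 0.75 × 1134 = 850.5 kN.
Governing: min(545.7, 1053.0, 931.5, 850.5) = 545.7 kN → bolt shear.

545.7 kN (bolt shear governs)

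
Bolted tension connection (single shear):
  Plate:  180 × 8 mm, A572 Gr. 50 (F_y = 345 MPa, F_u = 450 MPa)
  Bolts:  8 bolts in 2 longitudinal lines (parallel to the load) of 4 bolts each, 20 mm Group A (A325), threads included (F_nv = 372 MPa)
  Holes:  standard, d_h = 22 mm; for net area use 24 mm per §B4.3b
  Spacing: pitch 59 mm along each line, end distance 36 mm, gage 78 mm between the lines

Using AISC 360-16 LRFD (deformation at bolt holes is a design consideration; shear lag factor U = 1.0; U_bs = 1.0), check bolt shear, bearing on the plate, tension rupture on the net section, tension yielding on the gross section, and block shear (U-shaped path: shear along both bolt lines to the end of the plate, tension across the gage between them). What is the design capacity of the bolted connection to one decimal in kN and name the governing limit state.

356.4 kN (net-section rupture governs)

Bolt shear: A_b = π(20)²/4 = 314.16 mm². φR_n = 0.75 × 372 × 314.16 × 8 × 1 = 701.2 kN.
Bearing (8 mm plate, F_u = 450 MPa): end bolts L_c = 36 − 22/2 = 25, R_n = min(1.2×25×8×450, 2.4×20×8×450) = 108 kN/bolt; interior L_c = 59 − 22 = 37, R_n = 159.84 kN/bolt. φR_n = 0.75 × (2×108 + 6×159.84) = 881.3 kN.
Tension rupture (net): A_n = (180 − 2×24)×8 = 1056 mm² (U = 1.0, A_e = A_n). φR_n = 0.75 × 450 × 1056 = 356.4 kN.
Tension yield (gross): A_g = 180×8 = 1440 mm². φR_n = 0.90 × 345 × 1440 = 447.1 kN.
Block shear: shear path 2×[36+3×59] = 2×213 mm, A_gv = 3408, A_nv = 2×(213 − 3.5×24)×8 = 2064 mm²; tension across gage: (78 − 1×24)×8 = 432 mm². R_n = min(0.6×450×2064, 0.6×345×3408) + 1.0×450×432 = min(557.28, 705.46) + 194.4 = 751.68 kN. φR_n = 0.75 × 751.68 = 563.8 kN.
Governing: min(701.2, 881.3, 356.4, 447.1, 563.8) = 356.4 kN → net-section rupture.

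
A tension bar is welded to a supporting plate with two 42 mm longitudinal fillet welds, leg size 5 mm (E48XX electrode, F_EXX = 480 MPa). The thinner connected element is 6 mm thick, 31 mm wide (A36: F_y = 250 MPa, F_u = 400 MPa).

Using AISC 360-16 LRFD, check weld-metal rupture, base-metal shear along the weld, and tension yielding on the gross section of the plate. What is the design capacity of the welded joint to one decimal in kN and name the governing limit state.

Weld metal: throat = 0.707×5 = 3.535 mm, L = 2×42 = 84 mm. φR_n = 0.75 × 0.6 × 480 × 3.535 × 84 = 64.1 kN.
Base metal shear (6 mm plate): yield φR_n = 1.0×0.6×250×6×84 = 75.6 kN; rupture φR_n = 0.75×0.6×400×6×84 = 90.7 kN; take 75.6 kN (yield).
Tension yield (gross): A_g = 31×6 = 186 mm². φR_n = 0.90 × 250 × 186 = 41.9 kN.
Governing: min(64.1, 75.6, 41.9) = 41.9 kN → gross-section yield.

41.9 kN (gross-section yield governs)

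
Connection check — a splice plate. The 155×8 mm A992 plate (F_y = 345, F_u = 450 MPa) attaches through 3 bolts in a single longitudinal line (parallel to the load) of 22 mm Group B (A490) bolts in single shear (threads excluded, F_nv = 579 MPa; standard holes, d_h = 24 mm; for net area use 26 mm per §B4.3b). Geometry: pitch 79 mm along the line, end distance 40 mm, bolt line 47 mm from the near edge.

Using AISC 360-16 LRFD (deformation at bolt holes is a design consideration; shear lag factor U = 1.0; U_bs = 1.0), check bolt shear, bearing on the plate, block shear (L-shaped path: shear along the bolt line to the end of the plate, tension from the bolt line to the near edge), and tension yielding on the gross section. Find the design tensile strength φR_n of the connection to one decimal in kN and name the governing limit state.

307.3 kN (block shear governs)

Bolt shear: A_b = π(22)²/4 = 380.13 mm². φR_n = 0.75 × 579 × 380.13 × 3 × 1 = 495.2 kN.
Bearing (8 mm plate, F_u = 450 MPa): end bolts L_c = 40 − 24/2 = 28, R_n = min(1.2×28×8×450, 2.4×22×8×450) = 120.96 kN/bolt; interior L_c = 79 − 24 = 55, R_n = 190.08 kN/bolt. φR_n = 0.75 × (1×120.96 + 2×190.08) = 375.8 kN.
Block shear: shear path 1×[40+2×79] = 1×198 mm, A_gv = 1584, A_nv = 1×(198 − 2.5×26)×8 = 1064 mm²; tension to near edge: (47 − 0.5×26)×8 = 272 mm². R_n = min(0.6×450×1064, 0.6×345×1584) + 1.0×450×272 = min(287.28, 327.89) + 122.4 = 409.68 kN. φR_n = 0.75 × 409.68 = 307.3 kN.
Tension yield (gross): A_g = 155×8 = 1240 mm². φR_n = 0.90 × 345 × 1240 = 385.0 kN.
Governing: min(495.2, 375.8, 307.3, 385.0) = 307.3 kN → block shear.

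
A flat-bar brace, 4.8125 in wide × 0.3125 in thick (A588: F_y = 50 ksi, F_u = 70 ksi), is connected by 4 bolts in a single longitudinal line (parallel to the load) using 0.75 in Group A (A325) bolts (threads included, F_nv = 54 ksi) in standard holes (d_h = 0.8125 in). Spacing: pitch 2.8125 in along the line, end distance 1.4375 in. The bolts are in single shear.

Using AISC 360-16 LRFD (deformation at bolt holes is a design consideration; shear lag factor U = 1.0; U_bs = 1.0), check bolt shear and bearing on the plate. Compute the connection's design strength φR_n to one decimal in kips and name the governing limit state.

71.6 kips (bolt shear governs)

Bolt shear: A_b = π(0.75)²/4 = 0.44179 in². φR_n = 0.75 × 54 × 0.44179 × 4 × 1 = 71.6 kips.
Bearing (0.3125 in plate, F_u = 70 ksi): end bolts L_c = 1.4375 − 0.8125/2 = 1.03125, R_n = min(1.2×1.03125×0.3125×70, 2.4×0.75×0.3125×70) = 27.07 kips/bolt; interior L_c = 2.8125 − 0.8125 = 2, R_n = 39.375 kips/bolt. φR_n = 0.75 × (1×27.07 + 3×39.375) = 108.9 kips.
Governing: min(71.6, 108.9) = 71.6 kips → bolt shear.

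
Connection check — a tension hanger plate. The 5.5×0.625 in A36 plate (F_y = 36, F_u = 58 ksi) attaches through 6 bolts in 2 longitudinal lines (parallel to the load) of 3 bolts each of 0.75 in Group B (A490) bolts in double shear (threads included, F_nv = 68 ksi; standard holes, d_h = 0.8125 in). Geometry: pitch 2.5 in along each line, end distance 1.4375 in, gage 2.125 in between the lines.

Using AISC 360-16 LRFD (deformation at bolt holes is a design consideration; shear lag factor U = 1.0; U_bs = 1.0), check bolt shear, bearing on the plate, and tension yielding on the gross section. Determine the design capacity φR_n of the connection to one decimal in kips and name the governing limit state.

Bolt shear: A_b = π(0.75)²/4 = 0.44179 in². φR_n = 0.75 × 68 × 0.44179 × 6 × 2 = 270.4 kips.
Bearing (0.625 in plate, F_u = 58 ksi): end bolts L_c = 1.4375 − 0.8125/2 = 1.03125, R_n = min(1.2×1.03125×0.625×58, 2.4×0.75×0.625×58) = 44.859 kips/bolt; interior L_c = 2.5 − 0.8125 = 1.6875, R_n = 65.25 kips/bolt. φR_n = 0.75 × (2×44.859 + 4×65.25) = 263.0 kips.
Tension yield (gross): A_g = 5.5×0.625 = 3.4375 in². φR_n = 0.90 × 36 × 3.4375 = 111.4 kips.
Governing: min(270.4, 263.0, 111.4) = 111.4 kips → gross-section yield.

111.4 kips (gross-section yield governs)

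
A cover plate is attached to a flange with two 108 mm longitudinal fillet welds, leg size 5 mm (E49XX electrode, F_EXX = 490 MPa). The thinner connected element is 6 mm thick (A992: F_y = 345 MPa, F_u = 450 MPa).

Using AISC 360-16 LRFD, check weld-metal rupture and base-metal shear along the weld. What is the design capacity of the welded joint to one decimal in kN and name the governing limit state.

168.4 kN (weld metal governs)

Weld metal: throat = 0.707×5 = 3.535 mm, L = 2×108 = 216 mm. φR_n = 0.75 × 0.6 × 490 × 3.535 × 216 = 168.4 kN.
Base metal shear (6 mm plate): yield φR_n = 1.0×0.6×345×6×216 = 268.3 kN; rupture φR_n = 0.75×0.6×450×6×216 = 262.4 kN; take 262.4 kN (rupture).
Governing: min(168.4, 262.4) = 168.4 kN → weld metal.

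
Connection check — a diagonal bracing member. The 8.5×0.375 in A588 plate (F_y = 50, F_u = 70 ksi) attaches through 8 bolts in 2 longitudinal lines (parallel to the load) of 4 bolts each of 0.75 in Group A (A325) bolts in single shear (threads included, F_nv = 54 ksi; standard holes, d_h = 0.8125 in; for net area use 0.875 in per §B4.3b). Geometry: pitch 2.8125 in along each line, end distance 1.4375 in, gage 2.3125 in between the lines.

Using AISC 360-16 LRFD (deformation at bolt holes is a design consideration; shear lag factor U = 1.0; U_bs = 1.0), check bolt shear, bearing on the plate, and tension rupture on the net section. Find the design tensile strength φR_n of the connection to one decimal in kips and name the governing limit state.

Bolt shear: A_b = π(0.75)²/4 = 0.44179 in². φR_n = 0.75 × 54 × 0.44179 × 8 × 1 = 143.1 kips.
Bearing (0.375 in plate, F_u = 70 ksi): end bolts L_c = 1.4375 − 0.8125/2 = 1.03125, R_n = min(1.2×1.03125×0.375×70, 2.4×0.75×0.375×70) = 32.484 kips/bolt; interior L_c = 2.8125 − 0.8125 = 2, R_n = 47.25 kips/bolt. φR_n = 0.75 × (2×32.484 + 6×47.25) = 261.4 kips.
Tension rupture (net): A_n = (8.5 − 2×0.875)×0.375 = 2.5313 in² (U = 1.0, A_e = A_n). φR_n = 0.75 × 70 × 2.5313 = 132.9 kips.
Governing: min(143.1, 261.4, 132.9) = 132.9 kips → net-section rupture.

132.9 kips (net-section rupture governs)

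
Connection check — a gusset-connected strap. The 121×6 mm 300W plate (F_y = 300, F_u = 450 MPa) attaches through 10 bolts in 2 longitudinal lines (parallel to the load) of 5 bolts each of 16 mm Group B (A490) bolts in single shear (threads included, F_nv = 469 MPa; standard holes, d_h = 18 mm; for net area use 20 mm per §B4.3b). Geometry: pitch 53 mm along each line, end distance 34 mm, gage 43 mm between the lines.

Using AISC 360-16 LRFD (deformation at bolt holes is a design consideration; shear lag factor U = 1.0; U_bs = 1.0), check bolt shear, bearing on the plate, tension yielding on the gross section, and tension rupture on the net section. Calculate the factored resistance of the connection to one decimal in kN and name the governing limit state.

Bolt shear: A_b = π(16)²/4 = 201.06 mm². φR_n = 0.75 × 469 × 201.06 × 10 × 1 = 707.2 kN.
Bearing (6 mm plate, F_u = 450 MPa): end bolts L_c = 34 − 18/2 = 25, R_n = min(1.2×25×6×450, 2.4×16×6×450) = 81 kN/bolt; interior L_c = 53 − 18 = 35, R_n = 103.68 kN/bolt. φR_n = 0.75 × (2×81 + 8×103.68) = 743.6 kN.
Tension yield (gross): A_g = 121×6 = 726 mm². φR_n = 0.90 × 300 × 726 = 196.0 kN.
Tension rupture (net): A_n = (121 − 2×20)×6 = 486 mm² (U = 1.0, A_e = A_n). φR_n = 0.75 × 450 × 486 = 164.0 kN.
Governing: min(707.2, 743.6, 196.0, 164.0) = 164.0 kN → net-section rupture.

164.0 kN (net-section rupture governs)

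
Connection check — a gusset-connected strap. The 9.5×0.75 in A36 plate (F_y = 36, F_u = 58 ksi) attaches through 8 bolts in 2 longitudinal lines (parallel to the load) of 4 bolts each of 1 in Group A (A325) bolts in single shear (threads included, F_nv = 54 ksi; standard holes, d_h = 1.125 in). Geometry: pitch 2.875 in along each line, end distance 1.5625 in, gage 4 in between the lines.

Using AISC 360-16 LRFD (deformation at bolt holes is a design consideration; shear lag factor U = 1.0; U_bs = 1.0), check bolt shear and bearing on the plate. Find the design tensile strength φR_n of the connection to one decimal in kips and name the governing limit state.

Bolt shear: A_b = π(1)²/4 = 0.7854 in². φR_n = 0.75 × 54 × 0.7854 × 8 × 1 = 254.5 kips.
Bearing (0.75 in plate, F_u = 58 ksi): end bolts L_c = 1.5625 − 1.125/2 = 1, R_n = min(1.2×1×0.75×58, 2.4×1×0.75×58) = 52.2 kips/bolt; interior L_c = 2.875 − 1.125 = 1.75, R_n = 91.35 kips/bolt. φR_n = 0.75 × (2×52.2 + 6×91.35) = 489.4 kips.
Governing: min(254.5, 489.4) = 254.5 kips → bolt shear.

254.5 kips (bolt shear governs)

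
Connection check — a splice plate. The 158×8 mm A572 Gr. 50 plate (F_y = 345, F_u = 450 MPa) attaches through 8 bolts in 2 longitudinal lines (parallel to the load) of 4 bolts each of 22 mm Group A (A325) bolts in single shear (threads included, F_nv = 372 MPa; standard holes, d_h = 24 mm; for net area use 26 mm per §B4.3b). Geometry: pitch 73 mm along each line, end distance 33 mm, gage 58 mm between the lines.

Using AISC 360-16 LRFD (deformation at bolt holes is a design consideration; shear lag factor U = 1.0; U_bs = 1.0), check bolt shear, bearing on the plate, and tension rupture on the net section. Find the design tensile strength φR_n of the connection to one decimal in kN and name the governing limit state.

286.2 kN (net-section rupture governs)

Bolt shear: A_b = π(22)²/4 = 380.13 mm². φR_n = 0.75 × 372 × 380.13 × 8 × 1 = 848.5 kN.
Bearing (8 mm plate, F_u = 450 MPa): end bolts L_c = 33 − 24/2 = 21, R_n = min(1.2×21×8×450, 2.4×22×8×450) = 90.72 kN/bolt; interior L_c = 73 − 24 = 49, R_n = 190.08 kN/bolt. φR_n = 0.75 × (2×90.72 + 6×190.08) = 991.4 kN.
Tension rupture (net): A_n = (158 − 2×26)×8 = 848 mm² (U = 1.0, A_e = A_n). φR_n = 0.75 × 450 × 848 = 286.2 kN.
Governing: min(848.5, 991.4, 286.2) = 286.2 kN → net-section rupture.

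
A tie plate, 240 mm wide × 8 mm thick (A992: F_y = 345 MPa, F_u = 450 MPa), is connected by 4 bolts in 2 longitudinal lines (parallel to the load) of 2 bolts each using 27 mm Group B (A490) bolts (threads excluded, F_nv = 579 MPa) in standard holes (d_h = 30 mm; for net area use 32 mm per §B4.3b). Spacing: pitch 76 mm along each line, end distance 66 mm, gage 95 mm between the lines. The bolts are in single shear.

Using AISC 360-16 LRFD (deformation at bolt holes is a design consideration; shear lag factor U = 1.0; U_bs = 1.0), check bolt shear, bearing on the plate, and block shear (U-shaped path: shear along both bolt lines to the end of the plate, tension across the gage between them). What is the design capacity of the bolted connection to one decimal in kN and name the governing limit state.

474.7 kN (block shear governs)

Bolt shear: A_b = π(27)²/4 = 572.56 mm². φR_n = 0.75 × 579 × 572.56 × 4 × 1 = 994.5 kN.
Bearing (8 mm plate, F_u = 450 MPa): end bolts L_c = 66 − 30/2 = 51, R_n = min(1.2×51×8×450, 2.4×27×8×450) = 220.32 kN/bolt; interior L_c = 76 − 30 = 46, R_n = 198.72 kN/bolt. φR_n = 0.75 × (2×220.32 + 2×198.72) = 628.6 kN.
Block shear: shear path 2×[66+1×76] = 2×142 mm, A_gv = 2272, A_nv = 2×(142 − 1.5×32)×8 = 1504 mm²; tension across gage: (95 − 1×32)×8 = 504 mm². R_n = min(0.6×450×1504, 0.6×345×2272) + 1.0×450×504 = min(406.08, 470.3) + 226.8 = 632.88 kN. φR_n = 0.75 × 632.88 = 474.7 kN.
Governing: min(994.5, 628.6, 474.7) = 474.7 kN → block shear.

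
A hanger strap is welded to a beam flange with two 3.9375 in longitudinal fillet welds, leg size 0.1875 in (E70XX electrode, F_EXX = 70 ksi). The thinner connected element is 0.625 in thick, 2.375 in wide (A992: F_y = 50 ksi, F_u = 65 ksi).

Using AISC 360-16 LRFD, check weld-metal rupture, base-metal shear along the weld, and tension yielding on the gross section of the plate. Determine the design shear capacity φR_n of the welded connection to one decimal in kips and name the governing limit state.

Weld metal: throat = 0.707×0.1875 = 0.13256 in, L = 2×3.9375 = 7.875 in. φR_n = 0.75 × 0.6 × 70 × 0.13256 × 7.875 = 32.9 kips.
Base metal shear (0.625 in plate): yield φR_n = 1.0×0.6×50×0.625×7.875 = 147.7 kips; rupture φR_n = 0.75×0.6×65×0.625×7.875 = 144.0 kips; take 144.0 kips (rupture).
Tension yield (gross): A_g = 2.375×0.625 = 1.4844 in². φR_n = 0.90 × 50 × 1.4844 = 66.8 kips.
Governing: min(32.9, 144.0, 66.8) = 32.9 kips → weld metal.

32.9 kips (weld metal governs)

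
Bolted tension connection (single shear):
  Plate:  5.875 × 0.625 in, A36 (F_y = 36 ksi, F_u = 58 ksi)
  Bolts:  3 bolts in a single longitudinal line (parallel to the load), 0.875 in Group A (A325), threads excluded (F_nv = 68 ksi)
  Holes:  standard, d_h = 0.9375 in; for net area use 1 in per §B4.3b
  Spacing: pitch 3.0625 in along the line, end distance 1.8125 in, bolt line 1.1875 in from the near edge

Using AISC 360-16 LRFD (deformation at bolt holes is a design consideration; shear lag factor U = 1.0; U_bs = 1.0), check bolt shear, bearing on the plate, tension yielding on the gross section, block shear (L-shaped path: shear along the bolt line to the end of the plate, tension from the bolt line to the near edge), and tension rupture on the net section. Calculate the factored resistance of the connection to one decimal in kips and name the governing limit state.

92.0 kips (bolt shear governs)

Bolt shear: A_b = π(0.875)²/4 = 0.60132 in². φR_n = 0.75 × 68 × 0.60132 × 3 × 1 = 92.0 kips.
Bearing (0.625 in plate, F_u = 58 ksi): end bolts L_c = 1.8125 − 0.9375/2 = 1.34375, R_n = min(1.2×1.34375×0.625×58, 2.4×0.875×0.625×58) = 58.453 kips/bolt; interior L_c = 3.0625 − 0.9375 = 2.125, R_n = 76.125 kips/bolt. φR_n = 0.75 × (1×58.453 + 2×76.125) = 158.0 kips.
Tension yield (gross): A_g = 5.875×0.625 = 3.6719 in². φR_n = 0.90 × 36 × 3.6719 = 119.0 kips.
Block shear: shear path 1×[1.8125+2×3.0625] = 1×7.9375 in, A_gv = 4.9609, A_nv = 1×(7.9375 − 2.5×1)×0.625 = 3.3984 in²; tension to near edge: (1.1875 − 0.5×1)×0.625 = 0.42969 in². R_n = min(0.6×58×3.3984, 0.6×36×4.9609) + 1.0×58×0.42969 = min(118.26, 107.16) + 24.922 = 132.08 kips. φR_n = 0.75 × 132.08 = 99.1 kips.
Tension rupture (net): A_n = (5.875 − 1×1)×0.625 = 3.0469 in² (U = 1.0, A_e = A_n). φR_n = 0.75 × 58 × 3.0469 = 132.5 kips.
Governing: min(92.0, 158.0, 119.0, 99.1, 132.5) = 92.0 kips → bolt shear.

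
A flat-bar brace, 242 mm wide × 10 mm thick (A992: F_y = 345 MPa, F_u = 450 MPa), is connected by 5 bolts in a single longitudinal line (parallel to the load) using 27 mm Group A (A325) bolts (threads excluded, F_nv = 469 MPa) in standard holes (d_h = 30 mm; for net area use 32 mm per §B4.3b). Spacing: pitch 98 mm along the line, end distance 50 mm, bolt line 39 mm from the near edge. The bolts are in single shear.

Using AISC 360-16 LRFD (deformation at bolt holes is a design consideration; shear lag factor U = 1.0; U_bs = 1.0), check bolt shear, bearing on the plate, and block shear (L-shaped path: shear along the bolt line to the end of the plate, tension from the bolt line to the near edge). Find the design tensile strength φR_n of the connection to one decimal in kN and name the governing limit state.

Bolt shear: A_b = π(27)²/4 = 572.56 mm². φR_n = 0.75 × 469 × 572.56 × 5 × 1 = 1007.0 kN.
Bearing (10 mm plate, F_u = 450 MPa): end bolts L_c = 50 − 30/2 = 35, R_n = min(1.2×35×10×450, 2.4×27×10×450) = 189 kN/bolt; interior L_c = 98 − 30 = 68, R_n = 291.6 kN/bolt. φR_n = 0.75 × (1×189 + 4×291.6) = 1016.6 kN.
Block shear: shear path 1×[50+4×98] = 1×442 mm, A_gv = 4420, A_nv = 1×(442 − 4.5×32)×10 = 2980 mm²; tension to near edge: (39 − 0.5×32)×10 = 230 mm². R_n = min(0.6×450×2980, 0.6×345×4420) + 1.0×450×230 = min(804.6, 914.94) + 103.5 = 908.1 kN. φR_n = 0.75 × 908.1 = 681.1 kN.
Governing: min(1007.0, 1016.6, 681.1) = 681.1 kN → block shear.

681.1 kN (block shear governs)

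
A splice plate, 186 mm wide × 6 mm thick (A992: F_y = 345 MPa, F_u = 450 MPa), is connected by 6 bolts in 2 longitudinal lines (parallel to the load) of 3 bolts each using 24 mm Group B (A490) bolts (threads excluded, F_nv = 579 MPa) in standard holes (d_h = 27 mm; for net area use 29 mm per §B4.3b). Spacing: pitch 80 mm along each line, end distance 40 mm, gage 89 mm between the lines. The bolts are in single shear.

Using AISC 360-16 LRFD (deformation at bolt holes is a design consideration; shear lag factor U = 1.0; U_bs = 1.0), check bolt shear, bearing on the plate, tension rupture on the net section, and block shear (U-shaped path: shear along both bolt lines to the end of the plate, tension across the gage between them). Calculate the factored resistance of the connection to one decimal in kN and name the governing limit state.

259.2 kN (net-section rupture governs)

Bolt shear: A_b = π(24)²/4 = 452.39 mm². φR_n = 0.75 × 579 × 452.39 × 6 × 1 = 1178.7 kN.
Bearing (6 mm plate, F_u = 450 MPa): end bolts L_c = 40 − 27/2 = 26.5, R_n = min(1.2×26.5×6×450, 2.4×24×6×450) = 85.86 kN/bolt; interior L_c = 80 − 27 = 53, R_n = 155.52 kN/bolt. φR_n = 0.75 × (2×85.86 + 4×155.52) = 595.4 kN.
Tension rupture (net): A_n = (186 − 2×29)×6 = 768 mm² (U = 1.0, A_e = A_n). φR_n = 0.75 × 450 × 768 = 259.2 kN.
Block shear: shear path 2×[40+2×80] = 2×200 mm, A_gv = 2400, A_nv = 2×(200 − 2.5×29)×6 = 1530 mm²; tension across gage: (89 − 1×29)×6 = 360 mm². R_n = min(0.6×450×1530, 0.6×345×2400) + 1.0×450×360 = min(413.1, 496.8) + 162 = 575.1 kN. φR_n = 0.75 × 575.1 = 431.3 kN.
Governing: min(1178.7, 595.4, 259.2, 431.3) = 259.2 kN → net-section rupture.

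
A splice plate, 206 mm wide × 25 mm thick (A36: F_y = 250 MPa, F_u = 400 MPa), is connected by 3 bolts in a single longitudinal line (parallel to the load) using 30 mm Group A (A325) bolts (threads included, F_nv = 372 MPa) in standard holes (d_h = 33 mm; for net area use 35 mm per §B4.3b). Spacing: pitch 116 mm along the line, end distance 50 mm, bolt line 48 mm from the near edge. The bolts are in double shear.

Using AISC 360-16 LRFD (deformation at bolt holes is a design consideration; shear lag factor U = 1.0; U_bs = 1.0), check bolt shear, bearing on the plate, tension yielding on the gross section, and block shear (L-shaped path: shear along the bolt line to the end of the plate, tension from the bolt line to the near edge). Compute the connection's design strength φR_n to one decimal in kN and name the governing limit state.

Bolt shear: A_b = π(30)²/4 = 706.86 mm². φR_n = 0.75 × 372 × 706.86 × 3 × 2 = 1183.3 kN.
Bearing (25 mm plate, F_u = 400 MPa): end bolts L_c = 50 − 33/2 = 33.5, R_n = min(1.2×33.5×25×400, 2.4×30×25×400) = 402 kN/bolt; interior L_c = 116 − 33 = 83, R_n = 720 kN/bolt. φR_n = 0.75 × (1×402 + 2×720) = 1381.5 kN.
Tension yield (gross): A_g = 206×25 = 5150 mm². φR_n = 0.90 × 250 × 5150 = 1158.8 kN.
Block shear: shear path 1×[50+2×116] = 1×282 mm, A_gv = 7050, A_nv = 1×(282 − 2.5×35)×25 = 4862.5 mm²; tension to near edge: (48 − 0.5×35)×25 = 762.5 mm². R_n = min(0.6×400×4862.5, 0.6×250×7050) + 1.0×400×762.5 = min(1167, 1057.5) + 305 = 1362.5 kN. φR_n = 0.75 × 1362.5 = 1021.9 kN.
Governing: min(1183.3, 1381.5, 1158.8, 1021.9) = 1021.9 kN → block shear.

1021.9 kN (block shear governs)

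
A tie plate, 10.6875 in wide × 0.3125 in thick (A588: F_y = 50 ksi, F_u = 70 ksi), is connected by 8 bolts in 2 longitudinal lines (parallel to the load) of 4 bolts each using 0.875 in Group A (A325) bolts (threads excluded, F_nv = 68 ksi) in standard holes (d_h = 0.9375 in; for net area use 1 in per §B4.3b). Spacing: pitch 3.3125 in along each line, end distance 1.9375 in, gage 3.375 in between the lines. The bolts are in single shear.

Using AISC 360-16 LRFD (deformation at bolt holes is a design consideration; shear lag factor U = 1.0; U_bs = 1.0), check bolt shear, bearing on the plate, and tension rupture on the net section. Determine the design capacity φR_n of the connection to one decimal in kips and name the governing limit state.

Bolt shear: A_b = π(0.875)²/4 = 0.60132 in². φR_n = 0.75 × 68 × 0.60132 × 8 × 1 = 245.3 kips.
Bearing (0.3125 in plate, F_u = 70 ksi): end bolts L_c = 1.9375 − 0.9375/2 = 1.46875, R_n = min(1.2×1.46875×0.3125×70, 2.4×0.875×0.3125×70) = 38.555 kips/bolt; interior L_c = 3.3125 − 0.9375 = 2.375, R_n = 45.938 kips/bolt. φR_n = 0.75 × (2×38.555 + 6×45.938) = 264.6 kips.
Tension rupture (net): A_n = (10.6875 − 2×1)×0.3125 = 2.7148 in² (U = 1.0, A_e = A_n). φR_n = 0.75 × 70 × 2.7148 = 142.5 kips.
Governing: min(245.3, 264.6, 142.5) = 142.5 kips → net-section rupture.

142.5 kips (net-section rupture governs)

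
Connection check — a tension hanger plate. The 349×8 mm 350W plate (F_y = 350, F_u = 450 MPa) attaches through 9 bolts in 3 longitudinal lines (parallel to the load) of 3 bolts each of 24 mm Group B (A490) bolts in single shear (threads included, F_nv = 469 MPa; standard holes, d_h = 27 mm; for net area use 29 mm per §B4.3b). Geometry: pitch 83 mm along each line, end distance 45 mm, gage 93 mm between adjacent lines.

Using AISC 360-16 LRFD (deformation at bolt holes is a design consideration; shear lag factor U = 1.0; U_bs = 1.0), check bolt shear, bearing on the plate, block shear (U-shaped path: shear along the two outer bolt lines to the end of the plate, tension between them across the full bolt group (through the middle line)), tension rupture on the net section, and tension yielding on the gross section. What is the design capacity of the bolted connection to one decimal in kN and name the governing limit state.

Bolt shear: A_b = π(24)²/4 = 452.39 mm². φR_n = 0.75 × 469 × 452.39 × 9 × 1 = 1432.2 kN.
Bearing (8 mm plate, F_u = 450 MPa): end bolts L_c = 45 − 27/2 = 31.5, R_n = min(1.2×31.5×8×450, 2.4×24×8×450) = 136.08 kN/bolt; interior L_c = 83 − 27 = 56, R_n = 207.36 kN/bolt. φR_n = 0.75 × (3×136.08 + 6×207.36) = 1239.3 kN.
Block shear: shear path 2×[45+2×83] = 2×211 mm, A_gv = 3376, A_nv = 2×(211 − 2.5×29)×8 = 2216 mm²; tension across gage: (186 − 2×29)×8 = 1024 mm². R_n = min(0.6×450×2216, 0.6×350×3376) + 1.0×450×1024 = min(598.32, 708.96) + 460.8 = 1059.1 kN. φR_n = 0.75 × 1059.1 = 794.3 kN.
Tension rupture (net): A_n = (349 − 3×29)×8 = 2096 mm² (U = 1.0, A_e = A_n). φR_n = 0.75 × 450 × 2096 = 707.4 kN.
Tension yield (gross): A_g = 349×8 = 2792 mm². φR_n = 0.90 × 350 × 2792 = 879.5 kN.
Governing: min(1432.2, 1239.3, 794.3, 707.4, 879.5) = 707.4 kN → net-section rupture.

707.4 kN (net-section rupture governs)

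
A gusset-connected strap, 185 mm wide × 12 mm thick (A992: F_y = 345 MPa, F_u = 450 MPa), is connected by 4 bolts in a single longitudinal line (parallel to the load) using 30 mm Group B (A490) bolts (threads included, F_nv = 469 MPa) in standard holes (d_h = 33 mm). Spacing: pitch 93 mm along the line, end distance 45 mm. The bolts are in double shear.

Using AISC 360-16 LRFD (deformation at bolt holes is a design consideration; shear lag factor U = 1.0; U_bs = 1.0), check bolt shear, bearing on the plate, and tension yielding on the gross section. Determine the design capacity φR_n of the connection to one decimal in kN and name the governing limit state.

689.3 kN (gross-section yield governs)

Bolt shear: A_b = π(30)²/4 = 706.86 mm². φR_n = 0.75 × 469 × 706.86 × 4 × 2 = 1989.1 kN.
Bearing (12 mm plate, F_u = 450 MPa): end bolts L_c = 45 − 33/2 = 28.5, R_n = min(1.2×28.5×12×450, 2.4×30×12×450) = 184.68 kN/bolt; interior L_c = 93 − 33 = 60, R_n = 388.8 kN/bolt. φR_n = 0.75 × (1×184.68 + 3×388.8) = 1013.3 kN.
Tension yield (gross): A_g = 185×12 = 2220 mm². φR_n = 0.90 × 345 × 2220 = 689.3 kN.
Governing: min(1989.1, 1013.3, 689.3) = 689.3 kN → gross-section yield.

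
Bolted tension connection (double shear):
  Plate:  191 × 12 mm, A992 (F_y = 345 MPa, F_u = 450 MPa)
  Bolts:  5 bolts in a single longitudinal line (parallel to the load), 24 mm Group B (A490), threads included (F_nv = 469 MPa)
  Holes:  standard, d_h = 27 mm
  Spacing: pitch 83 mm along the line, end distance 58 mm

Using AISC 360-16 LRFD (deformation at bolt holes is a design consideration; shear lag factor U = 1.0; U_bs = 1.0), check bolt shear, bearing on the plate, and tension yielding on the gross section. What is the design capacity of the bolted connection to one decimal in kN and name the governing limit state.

Bolt shear: A_b = π(24)²/4 = 452.39 mm². φR_n = 0.75 × 469 × 452.39 × 5 × 2 = 1591.3 kN.
Bearing (12 mm plate, F_u = 450 MPa): end bolts L_c = 58 − 27/2 = 44.5, R_n = min(1.2×44.5×12×450, 2.4×24×12×450) = 288.36 kN/bolt; interior L_c = 83 − 27 = 56, R_n = 311.04 kN/bolt. φR_n = 0.75 × (1×288.36 + 4×311.04) = 1149.4 kN.
Tension yield (gross): A_g = 191×12 = 2292 mm². φR_n = 0.90 × 345 × 2292 = 711.7 kN.
Governing: min(1591.3, 1149.4, 711.7) = 711.7 kN → gross-section yield.

711.7 kN (gross-section yield governs)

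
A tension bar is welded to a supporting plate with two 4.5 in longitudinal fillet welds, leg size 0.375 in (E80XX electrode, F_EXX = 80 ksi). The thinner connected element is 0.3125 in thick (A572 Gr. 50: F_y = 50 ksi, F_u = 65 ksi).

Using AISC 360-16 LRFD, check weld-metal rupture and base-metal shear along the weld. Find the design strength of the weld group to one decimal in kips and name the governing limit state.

82.3 kips (base-metal shear governs)

Weld metal: throat = 0.707×0.375 = 0.26513 in, L = 2×4.5 = 9 in. φR_n = 0.75 × 0.6 × 80 × 0.26513 × 9 = 85.9 kips.
Base metal shear (0.3125 in plate): yield φR_n = 1.0×0.6×50×0.3125×9 = 84.4 kips; rupture φR_n = 0.75×0.6×65×0.3125×9 = 82.3 kips; take 82.3 kips (rupture).
Governing: min(85.9, 82.3) = 82.3 kips → base-metal shear.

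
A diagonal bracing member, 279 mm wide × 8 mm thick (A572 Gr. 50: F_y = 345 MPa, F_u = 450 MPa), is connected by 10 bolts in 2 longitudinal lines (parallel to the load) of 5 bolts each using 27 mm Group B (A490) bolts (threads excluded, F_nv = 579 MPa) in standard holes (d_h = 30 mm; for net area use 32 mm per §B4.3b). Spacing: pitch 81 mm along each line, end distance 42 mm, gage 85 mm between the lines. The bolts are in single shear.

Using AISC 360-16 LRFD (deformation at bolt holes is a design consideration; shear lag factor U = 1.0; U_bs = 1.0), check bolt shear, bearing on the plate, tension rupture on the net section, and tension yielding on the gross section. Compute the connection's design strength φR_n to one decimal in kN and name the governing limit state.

580.5 kN (net-section rupture governs)

Bolt shear: A_b = π(27)²/4 = 572.56 mm². φR_n = 0.75 × 579 × 572.56 × 10 × 1 = 2486.3 kN.
Bearing (8 mm plate, F_u = 450 MPa): end bolts L_c = 42 − 30/2 = 27, R_n = min(1.2×27×8×450, 2.4×27×8×450) = 116.64 kN/bolt; interior L_c = 81 − 30 = 51, R_n = 220.32 kN/bolt. φR_n = 0.75 × (2×116.64 + 8×220.32) = 1496.9 kN.
Tension rupture (net): A_n = (279 − 2×32)×8 = 1720 mm² (U = 1.0, A_e = A_n). φR_n = 0.75 × 450 × 1720 = 580.5 kN.
Tension yield (gross): A_g = 279×8 = 2232 mm². φR_n = 0.90 × 345 × 2232 = 693.0 kN.
Governing: min(2486.3, 1496.9, 580.5, 693.0) = 580.5 kN → net-section rupture.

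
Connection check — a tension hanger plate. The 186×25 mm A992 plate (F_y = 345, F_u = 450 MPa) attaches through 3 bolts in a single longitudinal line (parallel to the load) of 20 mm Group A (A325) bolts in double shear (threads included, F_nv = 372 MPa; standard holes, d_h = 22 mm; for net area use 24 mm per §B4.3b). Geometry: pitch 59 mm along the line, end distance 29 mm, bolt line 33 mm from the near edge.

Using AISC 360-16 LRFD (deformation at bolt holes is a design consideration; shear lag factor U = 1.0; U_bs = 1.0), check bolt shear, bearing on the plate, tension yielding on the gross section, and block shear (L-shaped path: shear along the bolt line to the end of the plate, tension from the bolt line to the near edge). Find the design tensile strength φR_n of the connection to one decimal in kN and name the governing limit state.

Bolt shear: A_b = π(20)²/4 = 314.16 mm². φR_n = 0.75 × 372 × 314.16 × 3 × 2 = 525.9 kN.
Bearing (25 mm plate, F_u = 450 MPa): end bolts L_c = 29 − 22/2 = 18, R_n = min(1.2×18×25×450, 2.4×20×25×450) = 243 kN/bolt; interior L_c = 59 − 22 = 37, R_n = 499.5 kN/bolt. φR_n = 0.75 × (1×243 + 2×499.5) = 931.5 kN.
Tension yield (gross): A_g = 186×25 = 4650 mm². φR_n = 0.90 × 345 × 4650 = 1443.8 kN.
Block shear: shear path 1×[29+2×59] = 1×147 mm, A_gv = 3675, A_nv = 1×(147 − 2.5×24)×25 = 2175 mm²; tension to near edge: (33 − 0.5×24)×25 = 525 mm². R_n = min(0.6×450×2175, 0.6×345×3675) + 1.0×450×525 = min(587.25, 760.73) + 236.25 = 823.5 kN. φR_n = 0.75 × 823.5 = 617.6 kN.
Governing: min(525.9, 931.5, 1443.8, 617.6) = 525.9 kN → bolt shear.

525.9 kN (bolt shear governs)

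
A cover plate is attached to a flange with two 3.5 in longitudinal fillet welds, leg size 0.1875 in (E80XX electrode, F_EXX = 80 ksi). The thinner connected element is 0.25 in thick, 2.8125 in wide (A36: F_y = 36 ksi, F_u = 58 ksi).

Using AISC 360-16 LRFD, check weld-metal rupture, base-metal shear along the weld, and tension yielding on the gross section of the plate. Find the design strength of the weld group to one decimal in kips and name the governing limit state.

22.8 kips (gross-section yield governs)

Weld metal: throat = 0.707×0.1875 = 0.13256 in, L = 2×3.5 = 7 in. φR_n = 0.75 × 0.6 × 80 × 0.13256 × 7 = 33.4 kips.
Base metal shear (0.25 in plate): yield φR_n = 1.0×0.6×36×0.25×7 = 37.8 kips; rupture φR_n = 0.75×0.6×58×0.25×7 = 45.7 kips; take 37.8 kips (yield).
Tension yield (gross): A_g = 2.8125×0.25 = 0.70313 in². φR_n = 0.90 × 36 × 0.70313 = 22.8 kips.
Governing: min(33.4, 37.8, 22.8) = 22.8 kips → gross-section yield.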